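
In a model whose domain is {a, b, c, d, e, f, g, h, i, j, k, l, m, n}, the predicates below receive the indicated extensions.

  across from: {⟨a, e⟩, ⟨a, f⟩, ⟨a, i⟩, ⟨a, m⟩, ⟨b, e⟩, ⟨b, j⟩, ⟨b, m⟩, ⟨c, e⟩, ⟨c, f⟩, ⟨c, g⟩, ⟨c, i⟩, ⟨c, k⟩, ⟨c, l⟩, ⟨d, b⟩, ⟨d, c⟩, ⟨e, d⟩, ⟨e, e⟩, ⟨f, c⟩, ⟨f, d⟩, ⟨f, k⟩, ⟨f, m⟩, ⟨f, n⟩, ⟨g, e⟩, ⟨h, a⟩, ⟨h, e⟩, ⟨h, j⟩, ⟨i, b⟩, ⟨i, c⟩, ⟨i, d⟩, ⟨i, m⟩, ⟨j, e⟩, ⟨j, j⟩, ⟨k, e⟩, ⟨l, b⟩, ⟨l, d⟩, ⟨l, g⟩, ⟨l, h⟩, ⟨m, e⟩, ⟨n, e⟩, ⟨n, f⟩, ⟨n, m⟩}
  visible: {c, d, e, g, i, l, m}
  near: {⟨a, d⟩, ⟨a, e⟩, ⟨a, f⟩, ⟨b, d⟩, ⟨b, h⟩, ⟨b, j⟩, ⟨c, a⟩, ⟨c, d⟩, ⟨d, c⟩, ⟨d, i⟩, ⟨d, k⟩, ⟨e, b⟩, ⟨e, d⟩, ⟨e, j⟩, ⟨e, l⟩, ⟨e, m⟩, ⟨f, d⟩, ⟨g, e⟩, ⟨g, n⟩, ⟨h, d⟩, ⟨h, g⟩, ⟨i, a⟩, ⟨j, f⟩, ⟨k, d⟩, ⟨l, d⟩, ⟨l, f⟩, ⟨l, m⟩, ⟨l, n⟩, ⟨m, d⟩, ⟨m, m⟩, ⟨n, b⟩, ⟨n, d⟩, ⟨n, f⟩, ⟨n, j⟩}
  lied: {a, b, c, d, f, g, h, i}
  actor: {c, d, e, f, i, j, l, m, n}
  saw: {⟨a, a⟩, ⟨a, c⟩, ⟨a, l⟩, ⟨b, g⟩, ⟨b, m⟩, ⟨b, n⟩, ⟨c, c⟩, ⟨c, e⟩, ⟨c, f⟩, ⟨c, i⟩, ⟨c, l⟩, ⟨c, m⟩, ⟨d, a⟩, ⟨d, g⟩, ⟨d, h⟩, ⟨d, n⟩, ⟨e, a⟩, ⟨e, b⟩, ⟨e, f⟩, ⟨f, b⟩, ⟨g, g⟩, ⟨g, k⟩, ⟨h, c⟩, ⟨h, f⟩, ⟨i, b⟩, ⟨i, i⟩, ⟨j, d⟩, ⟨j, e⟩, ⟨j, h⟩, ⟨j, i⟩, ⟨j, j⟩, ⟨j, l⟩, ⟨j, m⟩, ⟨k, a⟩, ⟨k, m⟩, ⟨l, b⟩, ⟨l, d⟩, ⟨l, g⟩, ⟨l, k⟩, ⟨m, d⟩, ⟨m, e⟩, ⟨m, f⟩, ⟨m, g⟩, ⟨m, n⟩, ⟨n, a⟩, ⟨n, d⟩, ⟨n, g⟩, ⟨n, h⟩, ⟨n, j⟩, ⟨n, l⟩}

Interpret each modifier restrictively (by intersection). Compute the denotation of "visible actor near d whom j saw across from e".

⟦near d⟧ = {x : ⟨x, d⟩ ∈ ⟦near⟧} = {a, b, c, e, f, h, k, l, m, n}
⟦whom j saw⟧ = {x : ⟨j, x⟩ ∈ ⟦saw⟧} = {d, e, h, i, j, l, m}
⟦across from e⟧ = {x : ⟨x, e⟩ ∈ ⟦across from⟧} = {a, b, c, e, g, h, j, k, m, n}
⟦actor⟧ = {c, d, e, f, i, j, l, m, n}
… ∩ ⟦near d⟧ = {c, d, e, f, i, j, l, m, n} ∩ {a, b, c, e, f, h, k, l, m, n} = {c, e, f, l, m, n}
… ∩ ⟦whom j saw⟧ = {c, e, f, l, m, n} ∩ {d, e, h, i, j, l, m} = {e, l, m}
… ∩ ⟦across from e⟧ = {e, l, m} ∩ {a, b, c, e, g, h, j, k, m, n} = {e, m}
… ∩ ⟦visible⟧ = {e, m} ∩ {c, d, e, g, i, l, m} = {e, m}
So ⟦visible actor near d whom j saw across from e⟧ = {e, m}.

{e, m}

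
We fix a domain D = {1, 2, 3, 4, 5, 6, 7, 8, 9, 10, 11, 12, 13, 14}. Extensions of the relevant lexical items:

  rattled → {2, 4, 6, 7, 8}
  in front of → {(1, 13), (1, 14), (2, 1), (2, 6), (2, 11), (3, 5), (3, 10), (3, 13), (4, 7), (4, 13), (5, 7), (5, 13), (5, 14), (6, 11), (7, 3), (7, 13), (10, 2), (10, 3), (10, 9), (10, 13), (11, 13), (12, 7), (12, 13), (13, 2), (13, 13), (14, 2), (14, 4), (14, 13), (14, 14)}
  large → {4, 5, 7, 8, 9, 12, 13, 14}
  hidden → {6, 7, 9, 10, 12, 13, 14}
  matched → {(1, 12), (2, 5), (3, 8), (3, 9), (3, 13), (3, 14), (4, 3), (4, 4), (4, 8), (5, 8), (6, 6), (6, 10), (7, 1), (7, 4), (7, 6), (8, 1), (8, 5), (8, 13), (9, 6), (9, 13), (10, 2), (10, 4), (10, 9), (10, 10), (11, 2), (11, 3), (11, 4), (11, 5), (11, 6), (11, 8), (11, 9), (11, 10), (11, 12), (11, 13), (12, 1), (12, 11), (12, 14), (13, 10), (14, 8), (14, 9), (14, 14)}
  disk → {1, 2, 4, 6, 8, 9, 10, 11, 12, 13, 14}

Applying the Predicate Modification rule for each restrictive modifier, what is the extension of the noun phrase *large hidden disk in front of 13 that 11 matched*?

⟦in front of 13⟧ = {x : ⟨x, 13⟩ ∈ ⟦in front of⟧} = {1, 3, 4, 5, 7, 10, 11, 12, 13, 14}
⟦that 11 matched⟧ = {x : ⟨11, x⟩ ∈ ⟦matched⟧} = {2, 3, 4, 5, 6, 8, 9, 10, 12, 13}
⟦disk⟧ = {1, 2, 4, 6, 8, 9, 10, 11, 12, 13, 14}
… ∩ ⟦in front of 13⟧ = {1, 2, 4, 6, 8, 9, 10, 11, 12, 13, 14} ∩ {1, 3, 4, 5, 7, 10, 11, 12, 13, 14} = {1, 4, 10, 11, 12, 13, 14}
… ∩ ⟦that 11 matched⟧ = {1, 4, 10, 11, 12, 13, 14} ∩ {2, 3, 4, 5, 6, 8, 9, 10, 12, 13} = {4, 10, 12, 13}
… ∩ ⟦large⟧ = {4, 10, 12, 13} ∩ {4, 5, 7, 8, 9, 12, 13, 14} = {4, 12, 13}
… ∩ ⟦hidden⟧ = {4, 12, 13} ∩ {6, 7, 9, 10, 12, 13, 14} = {12, 13}
So ⟦large hidden disk in front of 13 that 11 matched⟧ = {12, 13}.

{12, 13}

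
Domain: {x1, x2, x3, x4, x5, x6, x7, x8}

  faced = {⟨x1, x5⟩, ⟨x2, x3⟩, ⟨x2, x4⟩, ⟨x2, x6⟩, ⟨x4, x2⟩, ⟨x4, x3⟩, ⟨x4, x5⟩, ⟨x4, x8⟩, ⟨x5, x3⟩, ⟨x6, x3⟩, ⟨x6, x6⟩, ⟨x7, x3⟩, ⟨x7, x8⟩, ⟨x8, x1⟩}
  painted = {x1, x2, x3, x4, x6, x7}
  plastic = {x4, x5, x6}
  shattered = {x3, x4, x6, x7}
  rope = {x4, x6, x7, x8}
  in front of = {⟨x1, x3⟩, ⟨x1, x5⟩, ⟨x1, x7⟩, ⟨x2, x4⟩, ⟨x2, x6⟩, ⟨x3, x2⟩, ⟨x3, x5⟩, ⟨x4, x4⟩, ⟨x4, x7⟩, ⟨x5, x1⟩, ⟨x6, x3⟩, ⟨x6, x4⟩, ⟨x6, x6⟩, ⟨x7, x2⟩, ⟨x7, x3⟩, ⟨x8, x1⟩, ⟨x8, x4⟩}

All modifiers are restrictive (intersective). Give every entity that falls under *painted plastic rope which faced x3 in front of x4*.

⟦which faced x3⟧ = {x : ⟨x, x3⟩ ∈ ⟦faced⟧} = {x2, x4, x5, x6, x7}
⟦in front of x4⟧ = {x : ⟨x, x4⟩ ∈ ⟦in front of⟧} = {x2, x4, x6, x8}
⟦rope⟧ = {x4, x6, x7, x8}
… ∩ ⟦which faced x3⟧ = {x4, x6, x7, x8} ∩ {x2, x4, x5, x6, x7} = {x4, x6, x7}
… ∩ ⟦in front of x4⟧ = {x4, x6, x7} ∩ {x2, x4, x6, x8} = {x4, x6}
… ∩ ⟦painted⟧ = {x4, x6} ∩ {x1, x2, x3, x4, x6, x7} = {x4, x6}
… ∩ ⟦plastic⟧ = {x4, x6} ∩ {x4, x5, x6} = {x4, x6}
So ⟦painted plastic rope which faced x3 in front of x4⟧ = {x4, x6}.

{x4, x6}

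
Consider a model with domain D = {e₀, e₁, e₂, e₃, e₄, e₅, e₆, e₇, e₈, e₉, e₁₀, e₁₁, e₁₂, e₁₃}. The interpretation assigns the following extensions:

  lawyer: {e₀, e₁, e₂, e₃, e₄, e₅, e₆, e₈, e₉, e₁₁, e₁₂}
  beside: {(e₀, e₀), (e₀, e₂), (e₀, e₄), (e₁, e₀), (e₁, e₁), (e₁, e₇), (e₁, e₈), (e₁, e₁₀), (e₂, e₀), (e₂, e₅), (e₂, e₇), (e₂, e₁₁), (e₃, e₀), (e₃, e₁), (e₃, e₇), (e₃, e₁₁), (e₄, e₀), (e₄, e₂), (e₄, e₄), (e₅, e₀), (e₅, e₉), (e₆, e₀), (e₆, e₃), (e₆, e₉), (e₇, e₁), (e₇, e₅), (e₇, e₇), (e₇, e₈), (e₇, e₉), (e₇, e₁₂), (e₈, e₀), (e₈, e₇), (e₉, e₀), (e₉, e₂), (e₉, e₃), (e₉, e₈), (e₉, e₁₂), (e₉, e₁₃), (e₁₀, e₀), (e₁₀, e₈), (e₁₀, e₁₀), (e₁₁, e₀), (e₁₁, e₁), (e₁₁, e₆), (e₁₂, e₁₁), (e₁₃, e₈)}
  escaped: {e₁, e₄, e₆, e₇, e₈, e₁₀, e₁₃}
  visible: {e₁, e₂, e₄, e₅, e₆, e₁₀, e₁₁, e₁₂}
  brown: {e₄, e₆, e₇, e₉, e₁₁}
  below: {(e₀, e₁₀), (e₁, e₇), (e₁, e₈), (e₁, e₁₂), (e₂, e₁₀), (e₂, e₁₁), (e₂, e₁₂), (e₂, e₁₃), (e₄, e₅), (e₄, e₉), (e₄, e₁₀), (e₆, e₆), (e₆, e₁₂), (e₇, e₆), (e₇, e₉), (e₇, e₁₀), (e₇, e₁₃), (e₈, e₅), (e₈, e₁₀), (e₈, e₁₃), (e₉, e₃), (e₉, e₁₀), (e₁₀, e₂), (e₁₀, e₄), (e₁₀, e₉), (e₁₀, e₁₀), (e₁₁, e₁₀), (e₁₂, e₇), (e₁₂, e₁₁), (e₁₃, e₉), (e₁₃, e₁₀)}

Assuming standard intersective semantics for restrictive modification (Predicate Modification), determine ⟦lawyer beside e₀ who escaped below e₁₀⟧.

⟦beside e₀⟧ = {x : ⟨x, e₀⟩ ∈ ⟦beside⟧} = {e₀, e₁, e₂, e₃, e₄, e₅, e₆, e₈, e₉, e₁₀, e₁₁}
⟦who escaped⟧ = ⟦escaped⟧ = {e₁, e₄, e₆, e₇, e₈, e₁₀, e₁₃}
⟦below e₁₀⟧ = {x : ⟨x, e₁₀⟩ ∈ ⟦below⟧} = {e₀, e₂, e₄, e₇, e₈, e₉, e₁₀, e₁₁, e₁₃}
⟦lawyer⟧ = {e₀, e₁, e₂, e₃, e₄, e₅, e₆, e₈, e₉, e₁₁, e₁₂}
… ∩ ⟦beside e₀⟧ = {e₀, e₁, e₂, e₃, e₄, e₅, e₆, e₈, e₉, e₁₁, e₁₂} ∩ {e₀, e₁, e₂, e₃, e₄, e₅, e₆, e₈, e₉, e₁₀, e₁₁} = {e₀, e₁, e₂, e₃, e₄, e₅, e₆, e₈, e₉, e₁₁}
… ∩ ⟦who escaped⟧ = {e₀, e₁, e₂, e₃, e₄, e₅, e₆, e₈, e₉, e₁₁} ∩ {e₁, e₄, e₆, e₇, e₈, e₁₀, e₁₃} = {e₁, e₄, e₆, e₈}
… ∩ ⟦below e₁₀⟧ = {e₁, e₄, e₆, e₈} ∩ {e₀, e₂, e₄, e₇, e₈, e₉, e₁₀, e₁₁, e₁₃} = {e₄, e₈}
So ⟦lawyer beside e₀ who escaped below e₁₀⟧ = {e₄, e₈}.

{e₄, e₈}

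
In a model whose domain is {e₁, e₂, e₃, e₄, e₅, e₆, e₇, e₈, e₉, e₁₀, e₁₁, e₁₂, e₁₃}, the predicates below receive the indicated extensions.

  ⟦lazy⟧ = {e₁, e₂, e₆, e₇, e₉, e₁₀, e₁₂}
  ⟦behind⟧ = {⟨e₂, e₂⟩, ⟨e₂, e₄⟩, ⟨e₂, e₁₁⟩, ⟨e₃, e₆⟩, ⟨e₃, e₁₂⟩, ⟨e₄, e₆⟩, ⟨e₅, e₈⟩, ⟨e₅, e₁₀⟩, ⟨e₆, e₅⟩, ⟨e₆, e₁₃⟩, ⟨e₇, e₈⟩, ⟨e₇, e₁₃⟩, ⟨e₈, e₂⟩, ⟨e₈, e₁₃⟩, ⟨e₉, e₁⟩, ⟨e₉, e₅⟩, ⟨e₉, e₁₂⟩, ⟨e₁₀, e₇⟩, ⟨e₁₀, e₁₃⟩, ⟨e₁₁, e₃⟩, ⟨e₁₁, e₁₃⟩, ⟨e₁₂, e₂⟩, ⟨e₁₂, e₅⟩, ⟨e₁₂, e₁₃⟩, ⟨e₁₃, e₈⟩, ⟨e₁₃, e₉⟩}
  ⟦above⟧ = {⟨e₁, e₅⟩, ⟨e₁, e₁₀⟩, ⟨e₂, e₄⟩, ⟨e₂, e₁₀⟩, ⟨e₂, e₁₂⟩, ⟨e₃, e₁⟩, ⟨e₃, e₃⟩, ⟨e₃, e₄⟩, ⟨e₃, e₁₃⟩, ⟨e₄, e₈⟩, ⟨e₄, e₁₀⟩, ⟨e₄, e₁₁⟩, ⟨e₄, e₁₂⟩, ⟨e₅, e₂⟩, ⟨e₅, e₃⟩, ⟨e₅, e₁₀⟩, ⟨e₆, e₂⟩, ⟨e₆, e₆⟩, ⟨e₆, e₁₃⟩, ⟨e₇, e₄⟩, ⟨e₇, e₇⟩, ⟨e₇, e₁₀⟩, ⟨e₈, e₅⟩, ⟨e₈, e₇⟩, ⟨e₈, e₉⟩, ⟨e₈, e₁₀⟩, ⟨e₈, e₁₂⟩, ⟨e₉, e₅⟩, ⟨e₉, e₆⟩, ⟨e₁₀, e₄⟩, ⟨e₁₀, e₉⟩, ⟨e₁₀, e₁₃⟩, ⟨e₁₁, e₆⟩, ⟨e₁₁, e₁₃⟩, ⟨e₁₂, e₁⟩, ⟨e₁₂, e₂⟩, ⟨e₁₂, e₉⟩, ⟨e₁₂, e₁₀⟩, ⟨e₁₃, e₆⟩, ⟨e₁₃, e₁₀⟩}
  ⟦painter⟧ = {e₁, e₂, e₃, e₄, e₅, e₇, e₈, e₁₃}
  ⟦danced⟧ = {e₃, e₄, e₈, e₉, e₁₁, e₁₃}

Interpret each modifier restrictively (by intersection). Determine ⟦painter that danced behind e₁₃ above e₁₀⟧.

{e₈}

⟦that danced⟧ = ⟦danced⟧ = {e₃, e₄, e₈, e₉, e₁₁, e₁₃}
⟦behind e₁₃⟧ = {x : ⟨x, e₁₃⟩ ∈ ⟦behind⟧} = {e₆, e₇, e₈, e₁₀, e₁₁, e₁₂}
⟦above e₁₀⟧ = {x : ⟨x, e₁₀⟩ ∈ ⟦above⟧} = {e₁, e₂, e₄, e₅, e₇, e₈, e₁₂, e₁₃}
⟦painter⟧ = {e₁, e₂, e₃, e₄, e₅, e₇, e₈, e₁₃}
… ∩ ⟦that danced⟧ = {e₁, e₂, e₃, e₄, e₅, e₇, e₈, e₁₃} ∩ {e₃, e₄, e₈, e₉, e₁₁, e₁₃} = {e₃, e₄, e₈, e₁₃}
… ∩ ⟦behind e₁₃⟧ = {e₃, e₄, e₈, e₁₃} ∩ {e₆, e₇, e₈, e₁₀, e₁₁, e₁₂} = {e₈}
… ∩ ⟦above e₁₀⟧ = {e₈} ∩ {e₁, e₂, e₄, e₅, e₇, e₈, e₁₂, e₁₃} = {e₈}
So ⟦painter that danced behind e₁₃ above e₁₀⟧ = {e₈}.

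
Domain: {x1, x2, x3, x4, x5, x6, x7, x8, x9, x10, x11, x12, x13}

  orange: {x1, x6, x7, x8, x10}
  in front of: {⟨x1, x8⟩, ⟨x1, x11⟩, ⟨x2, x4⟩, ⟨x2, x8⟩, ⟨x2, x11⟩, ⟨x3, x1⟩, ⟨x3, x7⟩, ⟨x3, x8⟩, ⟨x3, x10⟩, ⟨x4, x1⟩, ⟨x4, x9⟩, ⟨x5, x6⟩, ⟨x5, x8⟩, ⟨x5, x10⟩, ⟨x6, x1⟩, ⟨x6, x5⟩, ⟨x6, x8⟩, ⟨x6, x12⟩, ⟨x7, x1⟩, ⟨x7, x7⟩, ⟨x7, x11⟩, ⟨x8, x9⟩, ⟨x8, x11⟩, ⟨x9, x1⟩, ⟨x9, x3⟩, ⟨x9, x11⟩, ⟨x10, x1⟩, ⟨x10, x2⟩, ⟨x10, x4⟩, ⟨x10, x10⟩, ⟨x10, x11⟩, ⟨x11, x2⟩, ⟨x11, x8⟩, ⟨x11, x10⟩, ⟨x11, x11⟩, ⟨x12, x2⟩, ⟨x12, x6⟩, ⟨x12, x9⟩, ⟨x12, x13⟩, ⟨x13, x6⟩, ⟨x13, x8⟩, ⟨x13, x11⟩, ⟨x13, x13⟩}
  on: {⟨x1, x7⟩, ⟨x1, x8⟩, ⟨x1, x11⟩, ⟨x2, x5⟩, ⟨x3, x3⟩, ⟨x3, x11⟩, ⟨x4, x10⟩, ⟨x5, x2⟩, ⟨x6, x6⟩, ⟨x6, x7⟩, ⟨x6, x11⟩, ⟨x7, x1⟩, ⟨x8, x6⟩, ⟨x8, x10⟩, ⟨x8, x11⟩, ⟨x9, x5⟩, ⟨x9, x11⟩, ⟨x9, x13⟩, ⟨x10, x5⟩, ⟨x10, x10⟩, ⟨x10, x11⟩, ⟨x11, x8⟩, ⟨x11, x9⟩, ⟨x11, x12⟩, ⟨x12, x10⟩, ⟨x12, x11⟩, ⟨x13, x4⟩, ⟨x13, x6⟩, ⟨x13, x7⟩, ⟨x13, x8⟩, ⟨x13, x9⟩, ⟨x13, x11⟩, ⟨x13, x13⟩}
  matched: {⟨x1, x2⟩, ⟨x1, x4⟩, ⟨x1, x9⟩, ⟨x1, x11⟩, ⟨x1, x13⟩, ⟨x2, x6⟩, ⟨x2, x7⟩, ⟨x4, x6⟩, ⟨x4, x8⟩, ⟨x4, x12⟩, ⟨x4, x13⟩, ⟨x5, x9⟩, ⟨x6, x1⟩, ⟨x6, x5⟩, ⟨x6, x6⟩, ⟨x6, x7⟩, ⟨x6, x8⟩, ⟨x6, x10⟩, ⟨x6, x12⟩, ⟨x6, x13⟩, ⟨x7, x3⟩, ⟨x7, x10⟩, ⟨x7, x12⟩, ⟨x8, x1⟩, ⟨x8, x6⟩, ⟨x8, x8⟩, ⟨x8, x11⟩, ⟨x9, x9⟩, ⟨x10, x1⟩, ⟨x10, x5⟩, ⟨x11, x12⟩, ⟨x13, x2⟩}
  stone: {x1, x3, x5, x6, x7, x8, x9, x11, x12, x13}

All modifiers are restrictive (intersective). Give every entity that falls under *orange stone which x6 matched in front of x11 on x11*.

{x1, x8}

⟦which x6 matched⟧ = {x : ⟨x6, x⟩ ∈ ⟦matched⟧} = {x1, x5, x6, x7, x8, x10, x12, x13}
⟦in front of x11⟧ = {x : ⟨x, x11⟩ ∈ ⟦in front of⟧} = {x1, x2, x7, x8, x9, x10, x11, x13}
⟦on x11⟧ = {x : ⟨x, x11⟩ ∈ ⟦on⟧} = {x1, x3, x6, x8, x9, x10, x12, x13}
⟦stone⟧ = {x1, x3, x5, x6, x7, x8, x9, x11, x12, x13}
… ∩ ⟦which x6 matched⟧ = {x1, x3, x5, x6, x7, x8, x9, x11, x12, x13} ∩ {x1, x5, x6, x7, x8, x10, x12, x13} = {x1, x5, x6, x7, x8, x12, x13}
… ∩ ⟦in front of x11⟧ = {x1, x5, x6, x7, x8, x12, x13} ∩ {x1, x2, x7, x8, x9, x10, x11, x13} = {x1, x7, x8, x13}
… ∩ ⟦on x11⟧ = {x1, x7, x8, x13} ∩ {x1, x3, x6, x8, x9, x10, x12, x13} = {x1, x8, x13}
… ∩ ⟦orange⟧ = {x1, x8, x13} ∩ {x1, x6, x7, x8, x10} = {x1, x8}
So ⟦orange stone which x6 matched in front of x11 on x11⟧ = {x1, x8}.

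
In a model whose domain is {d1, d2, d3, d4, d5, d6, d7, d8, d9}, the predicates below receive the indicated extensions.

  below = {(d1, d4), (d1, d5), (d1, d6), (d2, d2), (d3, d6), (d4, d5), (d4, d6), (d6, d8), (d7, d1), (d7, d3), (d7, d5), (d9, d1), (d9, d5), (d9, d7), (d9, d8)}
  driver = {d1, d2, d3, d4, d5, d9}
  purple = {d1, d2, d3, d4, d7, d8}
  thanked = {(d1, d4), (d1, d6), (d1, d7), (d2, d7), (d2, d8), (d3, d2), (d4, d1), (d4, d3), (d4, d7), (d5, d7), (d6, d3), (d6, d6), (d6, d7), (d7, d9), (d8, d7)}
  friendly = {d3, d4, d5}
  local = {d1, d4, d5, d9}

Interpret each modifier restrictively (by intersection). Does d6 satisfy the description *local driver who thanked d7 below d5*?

⟦who thanked d7⟧ = {x : ⟨x, d7⟩ ∈ ⟦thanked⟧} = {d1, d2, d4, d5, d6, d8}
⟦below d5⟧ = {x : ⟨x, d5⟩ ∈ ⟦below⟧} = {d1, d4, d7, d9}
⟦driver⟧ = {d1, d2, d3, d4, d5, d9}
… ∩ ⟦who thanked d7⟧ = {d1, d2, d3, d4, d5, d9} ∩ {d1, d2, d4, d5, d6, d8} = {d1, d2, d4, d5}
… ∩ ⟦below d5⟧ = {d1, d2, d4, d5} ∩ {d1, d4, d7, d9} = {d1, d4}
… ∩ ⟦local⟧ = {d1, d4} ∩ {d1, d4, d5, d9} = {d1, d4}
⟦local driver who thanked d7 below d5⟧ = {d1, d4}; d6 ∉ this set.

no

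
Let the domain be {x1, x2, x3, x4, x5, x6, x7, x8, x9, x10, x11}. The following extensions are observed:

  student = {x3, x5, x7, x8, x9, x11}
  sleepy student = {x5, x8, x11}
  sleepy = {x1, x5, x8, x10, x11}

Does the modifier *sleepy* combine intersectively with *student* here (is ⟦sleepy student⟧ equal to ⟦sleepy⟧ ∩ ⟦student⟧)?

yes

⟦sleepy⟧ ∩ ⟦student⟧ = {x1, x5, x8, x10, x11} ∩ {x3, x5, x7, x8, x9, x11} = {x5, x8, x11}
Observed ⟦sleepy student⟧ = {x5, x8, x11}.
These coincide, so the modifier is intersective here.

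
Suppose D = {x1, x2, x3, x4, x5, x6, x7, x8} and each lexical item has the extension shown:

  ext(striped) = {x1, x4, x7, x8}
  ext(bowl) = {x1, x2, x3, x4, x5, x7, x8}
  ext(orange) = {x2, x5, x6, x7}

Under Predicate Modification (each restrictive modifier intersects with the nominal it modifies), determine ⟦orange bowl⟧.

{x2, x5, x7}

⟦bowl⟧ = {x1, x2, x3, x4, x5, x7, x8}
… ∩ ⟦orange⟧ = {x1, x2, x3, x4, x5, x7, x8} ∩ {x2, x5, x6, x7} = {x2, x5, x7}
So ⟦orange bowl⟧ = {x2, x5, x7}.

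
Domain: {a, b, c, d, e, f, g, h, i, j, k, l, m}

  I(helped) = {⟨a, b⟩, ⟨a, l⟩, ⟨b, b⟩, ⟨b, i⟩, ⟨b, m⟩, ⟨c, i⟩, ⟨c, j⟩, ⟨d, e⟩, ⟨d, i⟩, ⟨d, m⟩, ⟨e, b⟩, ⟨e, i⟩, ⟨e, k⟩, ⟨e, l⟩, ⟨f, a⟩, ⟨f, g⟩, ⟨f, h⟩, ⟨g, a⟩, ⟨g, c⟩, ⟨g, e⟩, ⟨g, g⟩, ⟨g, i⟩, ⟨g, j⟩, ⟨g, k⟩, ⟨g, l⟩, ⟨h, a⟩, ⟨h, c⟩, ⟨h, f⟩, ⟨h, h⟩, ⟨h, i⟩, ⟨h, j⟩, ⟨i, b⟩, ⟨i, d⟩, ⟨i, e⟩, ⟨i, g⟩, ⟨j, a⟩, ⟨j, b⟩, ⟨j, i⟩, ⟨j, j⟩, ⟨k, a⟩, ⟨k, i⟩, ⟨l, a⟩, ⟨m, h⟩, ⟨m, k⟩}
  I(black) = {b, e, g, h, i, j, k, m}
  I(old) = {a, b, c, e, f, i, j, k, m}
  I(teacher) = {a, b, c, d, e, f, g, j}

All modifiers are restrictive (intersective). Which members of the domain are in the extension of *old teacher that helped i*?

{b, c, e, j}

⟦that helped i⟧ = {x : ⟨x, i⟩ ∈ ⟦helped⟧} = {b, c, d, e, g, h, j, k}
⟦teacher⟧ = {a, b, c, d, e, f, g, j}
… ∩ ⟦that helped i⟧ = {a, b, c, d, e, f, g, j} ∩ {b, c, d, e, g, h, j, k} = {b, c, d, e, g, j}
… ∩ ⟦old⟧ = {b, c, d, e, g, j} ∩ {a, b, c, e, f, i, j, k, m} = {b, c, e, j}
So ⟦old teacher that helped i⟧ = {b, c, e, j}.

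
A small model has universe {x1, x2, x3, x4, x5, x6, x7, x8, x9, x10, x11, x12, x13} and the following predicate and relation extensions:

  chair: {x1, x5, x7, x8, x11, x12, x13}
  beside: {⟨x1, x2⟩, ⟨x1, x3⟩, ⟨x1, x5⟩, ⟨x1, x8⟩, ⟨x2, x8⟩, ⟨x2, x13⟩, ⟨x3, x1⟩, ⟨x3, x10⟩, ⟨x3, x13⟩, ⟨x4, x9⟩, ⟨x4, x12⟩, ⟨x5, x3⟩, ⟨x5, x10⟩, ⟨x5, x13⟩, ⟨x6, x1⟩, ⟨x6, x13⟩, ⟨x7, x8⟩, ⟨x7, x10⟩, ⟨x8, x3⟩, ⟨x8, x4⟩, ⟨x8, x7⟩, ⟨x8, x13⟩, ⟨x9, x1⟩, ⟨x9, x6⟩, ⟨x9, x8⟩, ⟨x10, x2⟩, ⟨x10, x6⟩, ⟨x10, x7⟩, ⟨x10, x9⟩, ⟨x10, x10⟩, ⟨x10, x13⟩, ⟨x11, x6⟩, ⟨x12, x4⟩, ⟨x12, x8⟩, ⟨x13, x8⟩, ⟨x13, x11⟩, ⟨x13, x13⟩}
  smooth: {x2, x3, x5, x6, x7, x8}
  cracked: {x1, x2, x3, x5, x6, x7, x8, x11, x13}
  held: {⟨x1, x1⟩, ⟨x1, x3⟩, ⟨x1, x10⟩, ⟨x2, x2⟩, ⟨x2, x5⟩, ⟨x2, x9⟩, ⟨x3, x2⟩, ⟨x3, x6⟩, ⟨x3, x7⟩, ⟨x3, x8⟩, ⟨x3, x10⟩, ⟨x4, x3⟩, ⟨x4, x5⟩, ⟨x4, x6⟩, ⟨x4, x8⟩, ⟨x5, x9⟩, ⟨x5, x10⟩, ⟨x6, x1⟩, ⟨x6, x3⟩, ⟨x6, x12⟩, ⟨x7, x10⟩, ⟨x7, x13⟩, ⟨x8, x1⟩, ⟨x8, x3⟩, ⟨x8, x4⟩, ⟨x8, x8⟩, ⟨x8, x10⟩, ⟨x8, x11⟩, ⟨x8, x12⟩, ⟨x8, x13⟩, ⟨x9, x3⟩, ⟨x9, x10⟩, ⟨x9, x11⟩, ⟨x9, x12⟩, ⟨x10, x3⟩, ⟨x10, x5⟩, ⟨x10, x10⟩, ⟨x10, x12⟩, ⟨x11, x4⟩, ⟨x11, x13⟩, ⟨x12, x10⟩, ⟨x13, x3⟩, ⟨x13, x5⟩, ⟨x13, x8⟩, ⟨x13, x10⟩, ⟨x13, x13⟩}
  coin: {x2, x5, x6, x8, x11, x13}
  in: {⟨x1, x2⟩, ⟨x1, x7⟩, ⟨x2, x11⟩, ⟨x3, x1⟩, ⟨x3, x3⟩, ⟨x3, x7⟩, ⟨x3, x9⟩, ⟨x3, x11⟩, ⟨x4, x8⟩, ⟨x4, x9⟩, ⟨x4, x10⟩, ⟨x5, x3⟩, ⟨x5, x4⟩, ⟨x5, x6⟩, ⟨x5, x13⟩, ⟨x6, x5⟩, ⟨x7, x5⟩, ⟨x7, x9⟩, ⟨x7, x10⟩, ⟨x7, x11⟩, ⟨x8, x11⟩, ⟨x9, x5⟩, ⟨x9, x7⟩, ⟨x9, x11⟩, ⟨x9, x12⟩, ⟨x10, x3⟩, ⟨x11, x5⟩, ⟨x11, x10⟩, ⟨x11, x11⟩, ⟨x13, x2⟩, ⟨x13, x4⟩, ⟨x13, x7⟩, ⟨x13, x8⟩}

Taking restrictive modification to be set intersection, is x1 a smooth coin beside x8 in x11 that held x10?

no

⟦beside x8⟧ = {x : ⟨x, x8⟩ ∈ ⟦beside⟧} = {x1, x2, x7, x9, x12, x13}
⟦in x11⟧ = {x : ⟨x, x11⟩ ∈ ⟦in⟧} = {x2, x3, x7, x8, x9, x11}
⟦that held x10⟧ = {x : ⟨x, x10⟩ ∈ ⟦held⟧} = {x1, x3, x5, x7, x8, x9, x10, x12, x13}
⟦coin⟧ = {x2, x5, x6, x8, x11, x13}
… ∩ ⟦beside x8⟧ = {x2, x5, x6, x8, x11, x13} ∩ {x1, x2, x7, x9, x12, x13} = {x2, x13}
… ∩ ⟦in x11⟧ = {x2, x13} ∩ {x2, x3, x7, x8, x9, x11} = {x2}
… ∩ ⟦that held x10⟧ = {x2} ∩ {x1, x3, x5, x7, x8, x9, x10, x12, x13} = ∅
… ∩ ⟦smooth⟧ = ∅ ∩ {x2, x3, x5, x6, x7, x8} = ∅
⟦smooth coin beside x8 in x11 that held x10⟧ = ∅; x1 ∉ this set.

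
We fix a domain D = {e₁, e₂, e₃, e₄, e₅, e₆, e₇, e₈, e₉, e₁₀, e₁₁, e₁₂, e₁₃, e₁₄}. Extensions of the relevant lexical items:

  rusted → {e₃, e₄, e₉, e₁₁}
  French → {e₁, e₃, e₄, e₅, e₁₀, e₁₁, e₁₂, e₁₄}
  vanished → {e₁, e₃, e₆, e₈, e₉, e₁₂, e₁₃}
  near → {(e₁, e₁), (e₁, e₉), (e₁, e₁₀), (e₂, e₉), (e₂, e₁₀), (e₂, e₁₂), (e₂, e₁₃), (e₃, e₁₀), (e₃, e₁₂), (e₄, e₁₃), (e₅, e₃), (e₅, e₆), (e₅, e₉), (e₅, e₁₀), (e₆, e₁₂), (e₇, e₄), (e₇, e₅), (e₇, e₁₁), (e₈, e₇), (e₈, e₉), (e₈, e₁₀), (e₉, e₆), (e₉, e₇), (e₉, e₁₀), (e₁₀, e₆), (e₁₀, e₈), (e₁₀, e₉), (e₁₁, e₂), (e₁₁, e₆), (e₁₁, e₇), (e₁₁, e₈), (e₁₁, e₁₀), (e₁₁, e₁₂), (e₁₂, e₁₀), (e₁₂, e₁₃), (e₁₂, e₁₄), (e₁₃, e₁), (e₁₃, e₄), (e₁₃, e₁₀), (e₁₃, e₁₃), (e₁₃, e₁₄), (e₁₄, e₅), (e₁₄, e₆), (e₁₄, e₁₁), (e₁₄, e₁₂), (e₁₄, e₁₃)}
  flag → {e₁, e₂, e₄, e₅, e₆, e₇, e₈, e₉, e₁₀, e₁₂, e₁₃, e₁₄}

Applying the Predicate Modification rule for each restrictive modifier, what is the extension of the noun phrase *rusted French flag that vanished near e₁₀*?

{}

⟦that vanished⟧ = ⟦vanished⟧ = {e₁, e₃, e₆, e₈, e₉, e₁₂, e₁₃}
⟦near e₁₀⟧ = {x : ⟨x, e₁₀⟩ ∈ ⟦near⟧} = {e₁, e₂, e₃, e₅, e₈, e₉, e₁₁, e₁₂, e₁₃}
⟦flag⟧ = {e₁, e₂, e₄, e₅, e₆, e₇, e₈, e₉, e₁₀, e₁₂, e₁₃, e₁₄}
… ∩ ⟦that vanished⟧ = {e₁, e₂, e₄, e₅, e₆, e₇, e₈, e₉, e₁₀, e₁₂, e₁₃, e₁₄} ∩ {e₁, e₃, e₆, e₈, e₉, e₁₂, e₁₃} = {e₁, e₆, e₈, e₉, e₁₂, e₁₃}
… ∩ ⟦near e₁₀⟧ = {e₁, e₆, e₈, e₉, e₁₂, e₁₃} ∩ {e₁, e₂, e₃, e₅, e₈, e₉, e₁₁, e₁₂, e₁₃} = {e₁, e₈, e₉, e₁₂, e₁₃}
… ∩ ⟦rusted⟧ = {e₁, e₈, e₉, e₁₂, e₁₃} ∩ {e₃, e₄, e₉, e₁₁} = {e₉}
… ∩ ⟦French⟧ = {e₉} ∩ {e₁, e₃, e₄, e₅, e₁₀, e₁₁, e₁₂, e₁₄} = ∅
So ⟦rusted French flag that vanished near e₁₀⟧ = {}.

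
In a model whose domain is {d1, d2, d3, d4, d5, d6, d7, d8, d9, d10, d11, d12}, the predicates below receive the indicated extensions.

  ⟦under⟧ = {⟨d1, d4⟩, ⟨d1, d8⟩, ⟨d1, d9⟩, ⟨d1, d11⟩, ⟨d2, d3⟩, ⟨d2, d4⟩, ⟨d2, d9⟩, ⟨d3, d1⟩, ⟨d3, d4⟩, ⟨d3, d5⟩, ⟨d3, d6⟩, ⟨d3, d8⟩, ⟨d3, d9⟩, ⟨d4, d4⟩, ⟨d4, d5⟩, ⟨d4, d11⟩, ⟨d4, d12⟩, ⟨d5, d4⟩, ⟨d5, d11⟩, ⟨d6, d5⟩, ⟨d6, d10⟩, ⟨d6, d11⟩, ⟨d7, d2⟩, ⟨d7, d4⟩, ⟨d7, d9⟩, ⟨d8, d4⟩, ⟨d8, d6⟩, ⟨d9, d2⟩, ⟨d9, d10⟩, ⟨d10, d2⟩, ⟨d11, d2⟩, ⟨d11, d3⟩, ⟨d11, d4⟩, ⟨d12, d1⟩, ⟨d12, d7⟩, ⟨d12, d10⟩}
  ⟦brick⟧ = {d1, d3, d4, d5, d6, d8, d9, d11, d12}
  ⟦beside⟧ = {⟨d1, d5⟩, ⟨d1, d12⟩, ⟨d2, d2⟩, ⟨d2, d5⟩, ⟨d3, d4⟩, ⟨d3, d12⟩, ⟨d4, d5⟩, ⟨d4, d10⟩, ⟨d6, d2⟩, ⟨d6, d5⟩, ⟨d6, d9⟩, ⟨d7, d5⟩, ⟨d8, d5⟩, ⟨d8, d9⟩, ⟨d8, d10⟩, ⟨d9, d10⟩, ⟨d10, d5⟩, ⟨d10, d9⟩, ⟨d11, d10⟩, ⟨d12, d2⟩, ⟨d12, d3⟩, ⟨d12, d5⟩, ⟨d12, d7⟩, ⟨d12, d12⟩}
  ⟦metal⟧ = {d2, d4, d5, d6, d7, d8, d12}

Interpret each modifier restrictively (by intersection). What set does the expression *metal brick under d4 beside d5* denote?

⟦under d4⟧ = {x : ⟨x, d4⟩ ∈ ⟦under⟧} = {d1, d2, d3, d4, d5, d7, d8, d11}
⟦beside d5⟧ = {x : ⟨x, d5⟩ ∈ ⟦beside⟧} = {d1, d2, d4, d6, d7, d8, d10, d12}
⟦brick⟧ = {d1, d3, d4, d5, d6, d8, d9, d11, d12}
… ∩ ⟦under d4⟧ = {d1, d3, d4, d5, d6, d8, d9, d11, d12} ∩ {d1, d2, d3, d4, d5, d7, d8, d11} = {d1, d3, d4, d5, d8, d11}
… ∩ ⟦beside d5⟧ = {d1, d3, d4, d5, d8, d11} ∩ {d1, d2, d4, d6, d7, d8, d10, d12} = {d1, d4, d8}
… ∩ ⟦metal⟧ = {d1, d4, d8} ∩ {d2, d4, d5, d6, d7, d8, d12} = {d4, d8}
So ⟦metal brick under d4 beside d5⟧ = {d4, d8}.

{d4, d8}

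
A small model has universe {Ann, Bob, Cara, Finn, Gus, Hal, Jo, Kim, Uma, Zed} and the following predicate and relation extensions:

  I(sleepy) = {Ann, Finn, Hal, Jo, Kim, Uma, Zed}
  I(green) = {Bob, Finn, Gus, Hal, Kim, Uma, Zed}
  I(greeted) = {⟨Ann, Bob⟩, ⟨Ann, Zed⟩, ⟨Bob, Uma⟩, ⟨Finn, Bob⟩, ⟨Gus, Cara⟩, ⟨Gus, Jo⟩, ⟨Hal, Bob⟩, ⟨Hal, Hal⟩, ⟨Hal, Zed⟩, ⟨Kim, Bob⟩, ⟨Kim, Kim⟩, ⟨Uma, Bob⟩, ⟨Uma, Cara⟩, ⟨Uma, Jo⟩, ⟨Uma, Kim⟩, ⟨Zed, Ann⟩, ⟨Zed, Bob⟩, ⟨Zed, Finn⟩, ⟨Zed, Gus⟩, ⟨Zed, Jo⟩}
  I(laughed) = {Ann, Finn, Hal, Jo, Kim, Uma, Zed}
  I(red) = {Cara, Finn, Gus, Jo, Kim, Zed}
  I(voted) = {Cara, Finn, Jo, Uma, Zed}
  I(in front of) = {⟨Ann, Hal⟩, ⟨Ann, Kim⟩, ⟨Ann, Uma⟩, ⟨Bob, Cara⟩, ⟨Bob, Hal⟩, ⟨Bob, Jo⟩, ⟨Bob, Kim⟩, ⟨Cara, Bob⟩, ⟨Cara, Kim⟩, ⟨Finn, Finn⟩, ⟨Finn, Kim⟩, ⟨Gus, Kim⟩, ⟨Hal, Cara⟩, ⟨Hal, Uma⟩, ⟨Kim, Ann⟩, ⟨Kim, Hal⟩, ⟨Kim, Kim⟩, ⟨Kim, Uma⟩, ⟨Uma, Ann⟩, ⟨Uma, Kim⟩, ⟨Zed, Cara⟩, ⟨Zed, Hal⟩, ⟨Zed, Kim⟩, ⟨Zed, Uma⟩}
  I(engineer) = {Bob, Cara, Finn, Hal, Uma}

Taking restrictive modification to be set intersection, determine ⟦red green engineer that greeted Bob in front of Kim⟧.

{Finn}

⟦that greeted Bob⟧ = {x : ⟨x, Bob⟩ ∈ ⟦greeted⟧} = {Ann, Finn, Hal, Kim, Uma, Zed}
⟦in front of Kim⟧ = {x : ⟨x, Kim⟩ ∈ ⟦in front of⟧} = {Ann, Bob, Cara, Finn, Gus, Kim, Uma, Zed}
⟦engineer⟧ = {Bob, Cara, Finn, Hal, Uma}
… ∩ ⟦that greeted Bob⟧ = {Bob, Cara, Finn, Hal, Uma} ∩ {Ann, Finn, Hal, Kim, Uma, Zed} = {Finn, Hal, Uma}
… ∩ ⟦in front of Kim⟧ = {Finn, Hal, Uma} ∩ {Ann, Bob, Cara, Finn, Gus, Kim, Uma, Zed} = {Finn, Uma}
… ∩ ⟦red⟧ = {Finn, Uma} ∩ {Cara, Finn, Gus, Jo, Kim, Zed} = {Finn}
… ∩ ⟦green⟧ = {Finn} ∩ {Bob, Finn, Gus, Hal, Kim, Uma, Zed} = {Finn}
So ⟦red green engineer that greeted Bob in front of Kim⟧ = {Finn}.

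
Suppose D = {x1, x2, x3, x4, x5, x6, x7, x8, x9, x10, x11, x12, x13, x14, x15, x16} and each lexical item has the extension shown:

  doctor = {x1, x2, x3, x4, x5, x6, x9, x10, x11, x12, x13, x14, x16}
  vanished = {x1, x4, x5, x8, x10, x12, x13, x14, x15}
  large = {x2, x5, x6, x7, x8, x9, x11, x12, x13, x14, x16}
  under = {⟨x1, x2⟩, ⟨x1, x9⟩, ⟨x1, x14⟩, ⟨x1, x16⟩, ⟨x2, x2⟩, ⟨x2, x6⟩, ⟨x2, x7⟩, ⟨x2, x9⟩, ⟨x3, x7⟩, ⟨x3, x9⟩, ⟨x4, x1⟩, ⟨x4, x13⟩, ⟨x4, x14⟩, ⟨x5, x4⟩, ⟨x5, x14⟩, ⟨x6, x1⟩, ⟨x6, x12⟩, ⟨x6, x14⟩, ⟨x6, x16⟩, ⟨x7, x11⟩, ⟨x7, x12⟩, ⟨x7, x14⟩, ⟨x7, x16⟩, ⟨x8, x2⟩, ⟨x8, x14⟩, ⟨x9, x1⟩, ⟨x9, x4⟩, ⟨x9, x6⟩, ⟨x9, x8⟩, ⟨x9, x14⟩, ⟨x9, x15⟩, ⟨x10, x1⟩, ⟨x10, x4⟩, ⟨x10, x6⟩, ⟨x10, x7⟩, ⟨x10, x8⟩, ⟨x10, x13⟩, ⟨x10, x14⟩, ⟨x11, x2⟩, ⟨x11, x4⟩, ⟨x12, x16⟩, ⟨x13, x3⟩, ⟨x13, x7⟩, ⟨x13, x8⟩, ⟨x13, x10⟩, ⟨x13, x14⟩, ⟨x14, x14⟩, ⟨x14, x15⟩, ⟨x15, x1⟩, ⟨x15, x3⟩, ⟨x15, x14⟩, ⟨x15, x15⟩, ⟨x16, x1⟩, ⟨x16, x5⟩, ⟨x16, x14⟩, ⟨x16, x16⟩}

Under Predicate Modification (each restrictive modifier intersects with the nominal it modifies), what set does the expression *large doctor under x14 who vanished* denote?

⟦under x14⟧ = {x : ⟨x, x14⟩ ∈ ⟦under⟧} = {x1, x4, x5, x6, x7, x8, x9, x10, x13, x14, x15, x16}
⟦who vanished⟧ = ⟦vanished⟧ = {x1, x4, x5, x8, x10, x12, x13, x14, x15}
⟦doctor⟧ = {x1, x2, x3, x4, x5, x6, x9, x10, x11, x12, x13, x14, x16}
… ∩ ⟦under x14⟧ = {x1, x2, x3, x4, x5, x6, x9, x10, x11, x12, x13, x14, x16} ∩ {x1, x4, x5, x6, x7, x8, x9, x10, x13, x14, x15, x16} = {x1, x4, x5, x6, x9, x10, x13, x14, x16}
… ∩ ⟦who vanished⟧ = {x1, x4, x5, x6, x9, x10, x13, x14, x16} ∩ {x1, x4, x5, x8, x10, x12, x13, x14, x15} = {x1, x4, x5, x10, x13, x14}
… ∩ ⟦large⟧ = {x1, x4, x5, x10, x13, x14} ∩ {x2, x5, x6, x7, x8, x9, x11, x12, x13, x14, x16} = {x5, x13, x14}
So ⟦large doctor under x14 who vanished⟧ = {x5, x13, x14}.

{x5, x13, x14}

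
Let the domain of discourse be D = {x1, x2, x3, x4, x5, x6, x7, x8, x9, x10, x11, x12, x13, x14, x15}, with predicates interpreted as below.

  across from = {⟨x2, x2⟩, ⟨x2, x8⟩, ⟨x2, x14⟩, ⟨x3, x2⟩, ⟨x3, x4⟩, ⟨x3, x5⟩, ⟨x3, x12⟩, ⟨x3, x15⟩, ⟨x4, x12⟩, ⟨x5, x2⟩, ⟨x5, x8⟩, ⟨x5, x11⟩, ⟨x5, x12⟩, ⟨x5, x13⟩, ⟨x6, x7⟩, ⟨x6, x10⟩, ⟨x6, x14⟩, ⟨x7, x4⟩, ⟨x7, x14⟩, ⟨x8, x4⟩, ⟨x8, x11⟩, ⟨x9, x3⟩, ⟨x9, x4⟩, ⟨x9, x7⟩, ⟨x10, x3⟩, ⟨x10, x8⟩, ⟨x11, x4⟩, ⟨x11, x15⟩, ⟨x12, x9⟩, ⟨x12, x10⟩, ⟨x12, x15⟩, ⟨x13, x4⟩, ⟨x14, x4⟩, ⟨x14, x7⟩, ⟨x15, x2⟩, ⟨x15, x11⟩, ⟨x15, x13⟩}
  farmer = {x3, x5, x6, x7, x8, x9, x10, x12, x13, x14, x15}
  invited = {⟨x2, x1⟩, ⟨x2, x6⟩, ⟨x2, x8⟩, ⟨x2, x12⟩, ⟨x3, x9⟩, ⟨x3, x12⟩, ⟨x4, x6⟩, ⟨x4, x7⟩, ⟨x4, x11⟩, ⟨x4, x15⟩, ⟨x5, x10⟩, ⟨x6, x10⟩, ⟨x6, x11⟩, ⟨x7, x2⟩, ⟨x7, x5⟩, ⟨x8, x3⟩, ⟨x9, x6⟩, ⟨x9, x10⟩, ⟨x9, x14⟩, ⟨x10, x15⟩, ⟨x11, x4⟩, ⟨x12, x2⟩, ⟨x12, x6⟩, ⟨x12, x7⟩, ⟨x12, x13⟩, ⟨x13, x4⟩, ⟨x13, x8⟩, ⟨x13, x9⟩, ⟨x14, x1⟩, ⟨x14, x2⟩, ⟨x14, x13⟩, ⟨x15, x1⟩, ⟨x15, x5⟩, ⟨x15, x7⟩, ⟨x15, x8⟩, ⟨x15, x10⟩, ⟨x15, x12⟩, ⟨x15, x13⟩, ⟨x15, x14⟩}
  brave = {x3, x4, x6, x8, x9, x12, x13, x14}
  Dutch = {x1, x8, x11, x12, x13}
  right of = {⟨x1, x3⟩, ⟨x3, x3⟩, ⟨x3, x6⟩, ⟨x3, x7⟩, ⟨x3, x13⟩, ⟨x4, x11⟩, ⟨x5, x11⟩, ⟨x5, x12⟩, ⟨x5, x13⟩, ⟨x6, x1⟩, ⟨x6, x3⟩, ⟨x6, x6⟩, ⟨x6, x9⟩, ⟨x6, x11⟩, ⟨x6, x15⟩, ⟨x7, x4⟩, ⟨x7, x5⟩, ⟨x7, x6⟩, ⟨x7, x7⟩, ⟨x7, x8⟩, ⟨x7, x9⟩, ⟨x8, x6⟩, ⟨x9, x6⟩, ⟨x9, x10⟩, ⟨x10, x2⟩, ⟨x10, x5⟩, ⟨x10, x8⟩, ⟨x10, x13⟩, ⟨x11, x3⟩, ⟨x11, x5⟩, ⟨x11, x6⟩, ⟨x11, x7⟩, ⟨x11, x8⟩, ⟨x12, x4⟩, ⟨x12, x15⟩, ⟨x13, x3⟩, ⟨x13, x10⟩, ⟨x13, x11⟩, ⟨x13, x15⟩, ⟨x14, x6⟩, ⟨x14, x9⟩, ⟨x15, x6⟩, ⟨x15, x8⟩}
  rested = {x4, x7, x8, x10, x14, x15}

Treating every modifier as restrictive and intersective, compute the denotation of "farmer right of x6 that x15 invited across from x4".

⟦right of x6⟧ = {x : ⟨x, x6⟩ ∈ ⟦right of⟧} = {x3, x6, x7, x8, x9, x11, x14, x15}
⟦that x15 invited⟧ = {x : ⟨x15, x⟩ ∈ ⟦invited⟧} = {x1, x5, x7, x8, x10, x12, x13, x14}
⟦across from x4⟧ = {x : ⟨x, x4⟩ ∈ ⟦across from⟧} = {x3, x7, x8, x9, x11, x13, x14}
⟦farmer⟧ = {x3, x5, x6, x7, x8, x9, x10, x12, x13, x14, x15}
… ∩ ⟦right of x6⟧ = {x3, x5, x6, x7, x8, x9, x10, x12, x13, x14, x15} ∩ {x3, x6, x7, x8, x9, x11, x14, x15} = {x3, x6, x7, x8, x9, x14, x15}
… ∩ ⟦that x15 invited⟧ = {x3, x6, x7, x8, x9, x14, x15} ∩ {x1, x5, x7, x8, x10, x12, x13, x14} = {x7, x8, x14}
… ∩ ⟦across from x4⟧ = {x7, x8, x14} ∩ {x3, x7, x8, x9, x11, x13, x14} = {x7, x8, x14}
So ⟦farmer right of x6 that x15 invited across from x4⟧ = {x7, x8, x14}.

{x7, x8, x14}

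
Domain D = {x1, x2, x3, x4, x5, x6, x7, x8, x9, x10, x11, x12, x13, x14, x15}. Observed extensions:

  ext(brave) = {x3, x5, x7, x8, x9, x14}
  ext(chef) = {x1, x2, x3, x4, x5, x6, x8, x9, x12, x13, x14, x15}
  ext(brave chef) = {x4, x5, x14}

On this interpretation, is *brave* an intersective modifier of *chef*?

no

⟦brave⟧ ∩ ⟦chef⟧ = {x3, x5, x7, x8, x9, x14} ∩ {x1, x2, x3, x4, x5, x6, x8, x9, x12, x13, x14, x15} = {x3, x5, x8, x9, x14}
Observed ⟦brave chef⟧ = {x4, x5, x14}.
These differ, so the modifier is not intersective in this model.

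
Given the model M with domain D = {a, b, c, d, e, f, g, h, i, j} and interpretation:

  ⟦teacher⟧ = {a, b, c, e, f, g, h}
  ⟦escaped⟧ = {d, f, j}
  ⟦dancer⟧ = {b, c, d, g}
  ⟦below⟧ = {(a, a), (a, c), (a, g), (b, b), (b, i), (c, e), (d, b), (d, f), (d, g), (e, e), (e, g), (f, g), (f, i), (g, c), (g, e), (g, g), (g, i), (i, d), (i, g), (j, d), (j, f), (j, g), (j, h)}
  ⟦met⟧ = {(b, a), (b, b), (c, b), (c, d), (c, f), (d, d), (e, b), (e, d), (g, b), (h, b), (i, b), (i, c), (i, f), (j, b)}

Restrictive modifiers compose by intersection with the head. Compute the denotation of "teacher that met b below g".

⟦that met b⟧ = {x : ⟨x, b⟩ ∈ ⟦met⟧} = {b, c, e, g, h, i, j}
⟦below g⟧ = {x : ⟨x, g⟩ ∈ ⟦below⟧} = {a, d, e, f, g, i, j}
⟦teacher⟧ = {a, b, c, e, f, g, h}
… ∩ ⟦that met b⟧ = {a, b, c, e, f, g, h} ∩ {b, c, e, g, h, i, j} = {b, c, e, g, h}
… ∩ ⟦below g⟧ = {b, c, e, g, h} ∩ {a, d, e, f, g, i, j} = {e, g}
So ⟦teacher that met b below g⟧ = {e, g}.

{e, g}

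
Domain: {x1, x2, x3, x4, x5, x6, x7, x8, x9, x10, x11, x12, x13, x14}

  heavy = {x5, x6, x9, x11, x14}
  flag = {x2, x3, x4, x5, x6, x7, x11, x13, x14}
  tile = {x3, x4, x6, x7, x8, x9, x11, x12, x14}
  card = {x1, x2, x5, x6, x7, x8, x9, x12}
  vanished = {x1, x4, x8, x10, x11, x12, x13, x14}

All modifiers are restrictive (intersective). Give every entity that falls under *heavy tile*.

⟦tile⟧ = {x3, x4, x6, x7, x8, x9, x11, x12, x14}
… ∩ ⟦heavy⟧ = {x3, x4, x6, x7, x8, x9, x11, x12, x14} ∩ {x5, x6, x9, x11, x14} = {x6, x9, x11, x14}
So ⟦heavy tile⟧ = {x6, x9, x11, x14}.

{x6, x9, x11, x14}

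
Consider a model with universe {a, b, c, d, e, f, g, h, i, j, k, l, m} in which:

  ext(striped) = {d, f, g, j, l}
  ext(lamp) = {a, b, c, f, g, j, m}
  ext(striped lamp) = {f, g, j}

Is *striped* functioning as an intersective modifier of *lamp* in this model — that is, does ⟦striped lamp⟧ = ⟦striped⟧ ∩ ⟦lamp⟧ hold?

⟦striped⟧ ∩ ⟦lamp⟧ = {d, f, g, j, l} ∩ {a, b, c, f, g, j, m} = {f, g, j}
Observed ⟦striped lamp⟧ = {f, g, j}.
These coincide, so the modifier is intersective here.

yes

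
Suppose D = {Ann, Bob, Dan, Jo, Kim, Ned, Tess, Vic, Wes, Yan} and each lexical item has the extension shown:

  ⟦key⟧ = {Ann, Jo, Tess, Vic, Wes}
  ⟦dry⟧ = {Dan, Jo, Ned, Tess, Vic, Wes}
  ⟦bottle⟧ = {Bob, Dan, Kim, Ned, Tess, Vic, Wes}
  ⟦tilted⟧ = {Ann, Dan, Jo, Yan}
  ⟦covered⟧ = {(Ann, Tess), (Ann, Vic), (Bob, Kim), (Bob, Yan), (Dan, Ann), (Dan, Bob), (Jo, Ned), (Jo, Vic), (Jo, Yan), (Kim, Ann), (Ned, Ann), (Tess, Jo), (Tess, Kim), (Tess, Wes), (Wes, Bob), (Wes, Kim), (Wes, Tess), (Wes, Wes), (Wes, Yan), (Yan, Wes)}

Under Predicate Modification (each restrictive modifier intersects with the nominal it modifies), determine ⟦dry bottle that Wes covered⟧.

⟦that Wes covered⟧ = {x : ⟨Wes, x⟩ ∈ ⟦covered⟧} = {Bob, Kim, Tess, Wes, Yan}
⟦bottle⟧ = {Bob, Dan, Kim, Ned, Tess, Vic, Wes}
… ∩ ⟦that Wes covered⟧ = {Bob, Dan, Kim, Ned, Tess, Vic, Wes} ∩ {Bob, Kim, Tess, Wes, Yan} = {Bob, Kim, Tess, Wes}
… ∩ ⟦dry⟧ = {Bob, Kim, Tess, Wes} ∩ {Dan, Jo, Ned, Tess, Vic, Wes} = {Tess, Wes}
So ⟦dry bottle that Wes covered⟧ = {Tess, Wes}.

{Tess, Wes}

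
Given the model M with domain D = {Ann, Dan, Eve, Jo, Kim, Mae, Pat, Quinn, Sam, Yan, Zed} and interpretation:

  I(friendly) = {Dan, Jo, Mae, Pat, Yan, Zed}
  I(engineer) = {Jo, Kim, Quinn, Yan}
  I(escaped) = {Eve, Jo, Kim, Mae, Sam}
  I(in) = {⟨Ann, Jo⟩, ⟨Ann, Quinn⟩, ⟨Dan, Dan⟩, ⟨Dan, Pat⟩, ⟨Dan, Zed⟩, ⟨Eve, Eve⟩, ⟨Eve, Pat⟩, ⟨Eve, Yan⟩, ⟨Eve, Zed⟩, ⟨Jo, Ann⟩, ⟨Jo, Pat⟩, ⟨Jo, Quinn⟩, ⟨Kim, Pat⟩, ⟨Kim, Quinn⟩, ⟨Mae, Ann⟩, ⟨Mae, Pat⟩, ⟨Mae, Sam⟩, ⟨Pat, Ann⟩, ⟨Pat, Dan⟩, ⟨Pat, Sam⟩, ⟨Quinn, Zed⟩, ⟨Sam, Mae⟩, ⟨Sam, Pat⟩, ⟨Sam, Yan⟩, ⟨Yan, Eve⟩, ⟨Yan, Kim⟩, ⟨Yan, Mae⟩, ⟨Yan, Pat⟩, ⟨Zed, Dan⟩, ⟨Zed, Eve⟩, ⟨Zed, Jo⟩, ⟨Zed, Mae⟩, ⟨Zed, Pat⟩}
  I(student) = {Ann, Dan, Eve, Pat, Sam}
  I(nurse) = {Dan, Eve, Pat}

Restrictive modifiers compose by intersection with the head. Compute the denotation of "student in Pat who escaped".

{Eve, Sam}

⟦in Pat⟧ = {x : ⟨x, Pat⟩ ∈ ⟦in⟧} = {Dan, Eve, Jo, Kim, Mae, Sam, Yan, Zed}
⟦who escaped⟧ = ⟦escaped⟧ = {Eve, Jo, Kim, Mae, Sam}
⟦student⟧ = {Ann, Dan, Eve, Pat, Sam}
… ∩ ⟦in Pat⟧ = {Ann, Dan, Eve, Pat, Sam} ∩ {Dan, Eve, Jo, Kim, Mae, Sam, Yan, Zed} = {Dan, Eve, Sam}
… ∩ ⟦who escaped⟧ = {Dan, Eve, Sam} ∩ {Eve, Jo, Kim, Mae, Sam} = {Eve, Sam}
So ⟦student in Pat who escaped⟧ = {Eve, Sam}.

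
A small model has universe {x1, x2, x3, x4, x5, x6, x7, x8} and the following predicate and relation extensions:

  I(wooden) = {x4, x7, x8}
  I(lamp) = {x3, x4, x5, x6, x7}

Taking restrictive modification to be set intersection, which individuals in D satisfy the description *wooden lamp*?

{x4, x7}

⟦lamp⟧ = {x3, x4, x5, x6, x7}
… ∩ ⟦wooden⟧ = {x3, x4, x5, x6, x7} ∩ {x4, x7, x8} = {x4, x7}
So ⟦wooden lamp⟧ = {x4, x7}.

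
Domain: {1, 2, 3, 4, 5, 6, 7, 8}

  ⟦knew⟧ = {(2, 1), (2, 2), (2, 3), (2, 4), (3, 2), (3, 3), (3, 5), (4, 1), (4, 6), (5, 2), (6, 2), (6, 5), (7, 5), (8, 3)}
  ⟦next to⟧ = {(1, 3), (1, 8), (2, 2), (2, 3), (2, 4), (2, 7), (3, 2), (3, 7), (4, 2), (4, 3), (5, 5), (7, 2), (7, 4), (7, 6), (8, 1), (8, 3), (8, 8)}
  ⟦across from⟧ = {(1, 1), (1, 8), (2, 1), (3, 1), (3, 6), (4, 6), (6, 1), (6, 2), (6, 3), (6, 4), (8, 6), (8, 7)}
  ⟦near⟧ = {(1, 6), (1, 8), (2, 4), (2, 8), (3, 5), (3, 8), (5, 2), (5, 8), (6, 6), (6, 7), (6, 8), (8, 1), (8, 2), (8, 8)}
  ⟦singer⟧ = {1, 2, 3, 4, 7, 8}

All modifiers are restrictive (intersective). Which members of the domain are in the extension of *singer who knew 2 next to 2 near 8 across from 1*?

{2, 3}

⟦who knew 2⟧ = {x : ⟨x, 2⟩ ∈ ⟦knew⟧} = {2, 3, 5, 6}
⟦next to 2⟧ = {x : ⟨x, 2⟩ ∈ ⟦next to⟧} = {2, 3, 4, 7}
⟦near 8⟧ = {x : ⟨x, 8⟩ ∈ ⟦near⟧} = {1, 2, 3, 5, 6, 8}
⟦across from 1⟧ = {x : ⟨x, 1⟩ ∈ ⟦across from⟧} = {1, 2, 3, 6}
⟦singer⟧ = {1, 2, 3, 4, 7, 8}
… ∩ ⟦who knew 2⟧ = {1, 2, 3, 4, 7, 8} ∩ {2, 3, 5, 6} = {2, 3}
… ∩ ⟦next to 2⟧ = {2, 3} ∩ {2, 3, 4, 7} = {2, 3}
… ∩ ⟦near 8⟧ = {2, 3} ∩ {1, 2, 3, 5, 6, 8} = {2, 3}
… ∩ ⟦across from 1⟧ = {2, 3} ∩ {1, 2, 3, 6} = {2, 3}
So ⟦singer who knew 2 next to 2 near 8 across from 1⟧ = {2, 3}.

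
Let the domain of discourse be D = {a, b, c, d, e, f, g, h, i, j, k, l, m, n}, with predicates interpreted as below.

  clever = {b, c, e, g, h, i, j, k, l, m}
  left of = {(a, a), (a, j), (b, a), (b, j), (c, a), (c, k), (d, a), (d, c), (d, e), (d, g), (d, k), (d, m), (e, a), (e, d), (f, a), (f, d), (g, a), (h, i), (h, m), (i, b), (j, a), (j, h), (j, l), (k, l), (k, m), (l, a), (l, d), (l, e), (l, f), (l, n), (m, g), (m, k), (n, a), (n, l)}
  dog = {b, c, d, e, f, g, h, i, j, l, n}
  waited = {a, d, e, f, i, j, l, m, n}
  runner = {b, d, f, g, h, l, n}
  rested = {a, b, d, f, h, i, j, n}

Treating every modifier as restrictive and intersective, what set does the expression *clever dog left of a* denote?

{b, c, e, g, j, l}

⟦left of a⟧ = {x : ⟨x, a⟩ ∈ ⟦left of⟧} = {a, b, c, d, e, f, g, j, l, n}
⟦dog⟧ = {b, c, d, e, f, g, h, i, j, l, n}
… ∩ ⟦left of a⟧ = {b, c, d, e, f, g, h, i, j, l, n} ∩ {a, b, c, d, e, f, g, j, l, n} = {b, c, d, e, f, g, j, l, n}
… ∩ ⟦clever⟧ = {b, c, d, e, f, g, j, l, n} ∩ {b, c, e, g, h, i, j, k, l, m} = {b, c, e, g, j, l}
So ⟦clever dog left of a⟧ = {b, c, e, g, j, l}.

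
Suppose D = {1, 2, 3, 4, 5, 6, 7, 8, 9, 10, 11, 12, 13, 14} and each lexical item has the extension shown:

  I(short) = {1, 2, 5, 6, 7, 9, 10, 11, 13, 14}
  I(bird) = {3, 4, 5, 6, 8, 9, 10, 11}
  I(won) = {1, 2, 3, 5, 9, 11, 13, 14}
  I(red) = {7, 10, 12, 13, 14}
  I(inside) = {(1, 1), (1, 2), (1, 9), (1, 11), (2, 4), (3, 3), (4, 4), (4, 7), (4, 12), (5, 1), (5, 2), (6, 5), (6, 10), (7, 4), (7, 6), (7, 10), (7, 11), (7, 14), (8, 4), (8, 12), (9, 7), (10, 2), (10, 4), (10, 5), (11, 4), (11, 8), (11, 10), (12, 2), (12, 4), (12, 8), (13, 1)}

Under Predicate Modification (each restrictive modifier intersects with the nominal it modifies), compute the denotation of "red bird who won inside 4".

⟦who won⟧ = ⟦won⟧ = {1, 2, 3, 5, 9, 11, 13, 14}
⟦inside 4⟧ = {x : ⟨x, 4⟩ ∈ ⟦inside⟧} = {2, 4, 7, 8, 10, 11, 12}
⟦bird⟧ = {3, 4, 5, 6, 8, 9, 10, 11}
… ∩ ⟦who won⟧ = {3, 4, 5, 6, 8, 9, 10, 11} ∩ {1, 2, 3, 5, 9, 11, 13, 14} = {3, 5, 9, 11}
… ∩ ⟦inside 4⟧ = {3, 5, 9, 11} ∩ {2, 4, 7, 8, 10, 11, 12} = {11}
… ∩ ⟦red⟧ = {11} ∩ {7, 10, 12, 13, 14} = ∅
So ⟦red bird who won inside 4⟧ = {}.

{}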